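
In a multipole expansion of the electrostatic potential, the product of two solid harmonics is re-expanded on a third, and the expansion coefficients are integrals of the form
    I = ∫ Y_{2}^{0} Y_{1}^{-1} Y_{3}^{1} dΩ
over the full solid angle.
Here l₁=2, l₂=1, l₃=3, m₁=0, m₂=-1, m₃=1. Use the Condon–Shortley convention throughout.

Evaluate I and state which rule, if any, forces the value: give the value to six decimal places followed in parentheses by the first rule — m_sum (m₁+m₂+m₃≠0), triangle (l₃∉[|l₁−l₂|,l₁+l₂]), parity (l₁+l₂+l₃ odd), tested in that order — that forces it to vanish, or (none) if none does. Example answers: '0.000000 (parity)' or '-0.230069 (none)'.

Checks pass: Σm=0; 6 even; l₃=3∈[1,3].
(2·2+1)(2·1+1)(2·3+1) = 105
Δ: 0! 4! 2! / 7! → 1/105
sum: t=0:+1/4 = 1/4
3j²(2 1 3; 0 0 0) = Δ·Π!·Σ² = 3/35  (sign -1)
sum: t=0:+1/8 = 1/8
3j²(2 1 3; 0 -1 1) = Δ·Π!·Σ² = 2/35  (sign +1)
combine: 4πI² = 105·3/35·2/35 = 18/35
take √, sign -1: I = -0.20230066
No selection rule forces the value: the integral is nonzero (none).

-0.202301 (none)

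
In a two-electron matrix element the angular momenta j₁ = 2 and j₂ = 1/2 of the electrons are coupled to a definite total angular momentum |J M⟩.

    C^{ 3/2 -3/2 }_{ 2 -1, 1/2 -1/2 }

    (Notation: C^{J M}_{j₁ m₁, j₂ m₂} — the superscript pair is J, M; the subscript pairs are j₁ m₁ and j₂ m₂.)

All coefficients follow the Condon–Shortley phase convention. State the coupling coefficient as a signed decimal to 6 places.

j₁+j₂−J=1  J+j₁−j₂=3  J−j₁+j₂=0  j₁+j₂+J+1=5
(j₁±m₁, j₂±m₂, J±M) = (1,3,0,1,0,3)
P² = 36/5
sum k=0..0:
  [0] +1/6 = 1/6
S = 1/6
C² = P²·S² = 1/5 ; C = +0.447214

+√(1/5) ≈ +0.447214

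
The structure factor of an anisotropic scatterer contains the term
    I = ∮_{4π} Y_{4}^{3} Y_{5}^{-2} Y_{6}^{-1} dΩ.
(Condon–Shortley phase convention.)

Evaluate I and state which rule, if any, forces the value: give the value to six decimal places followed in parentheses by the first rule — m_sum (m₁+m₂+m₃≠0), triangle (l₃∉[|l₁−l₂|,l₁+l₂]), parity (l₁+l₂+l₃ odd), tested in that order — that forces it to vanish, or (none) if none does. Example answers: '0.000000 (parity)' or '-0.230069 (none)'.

0.000000 (parity)

L=15 odd ⇒ parity kills the (l;000) factor ⇒ I = 0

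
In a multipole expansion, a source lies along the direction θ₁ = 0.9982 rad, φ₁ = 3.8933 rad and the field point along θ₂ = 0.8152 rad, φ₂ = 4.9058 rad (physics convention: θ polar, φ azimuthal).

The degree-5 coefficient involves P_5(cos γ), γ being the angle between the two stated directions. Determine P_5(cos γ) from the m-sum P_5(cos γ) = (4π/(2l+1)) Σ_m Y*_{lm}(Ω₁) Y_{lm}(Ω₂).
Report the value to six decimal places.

-0.358309

Summing Y*_{l m}(θ₁,φ₁)·Y_{l m}(θ₂,φ₂) over m ∈ [−5, 5]; prefactor 4π/(2·5+1) = 1.142397:
  m=-5: (0.15879 + 0.11263j) × (0.07806 + 0.05383j) = 0.00633 + 0.01734j  (running Σ = 0.00633 + 0.01734j)
  m=-4: (-0.39326 + 0.05332j) × (0.20208 - 0.19738j) = -0.06895 + 0.08840j  (running Σ = -0.06261 + 0.10574j)
  m=-3: (0.21322 - 0.26135j) × (-0.23636 - 0.36058j) = -0.14463 - 0.01511j  (running Σ = -0.20725 + 0.09063j)
  m=-2: (-0.00521 - 0.07722j) × (-0.23415 + 0.09538j) = 0.00858 + 0.01758j  (running Σ = -0.19866 + 0.10821j)
  m=-1: (0.25567 + 0.23900j) × (-0.04211 - 0.21502j) = 0.04062 - 0.06504j  (running Σ = -0.15804 + 0.04317j)
  m=0: (-0.00761 + 0.00000j) × (-0.31963 + 0.00000j) = 0.00243 + 0.00000j  (running Σ = -0.15561 + 0.04317j)
  m=1: (-0.25567 + 0.23900j) × (0.04211 - 0.21502j) = 0.04062 + 0.06504j  (running Σ = -0.11498 + 0.10821j)
  m=2: (-0.00521 + 0.07722j) × (-0.23415 - 0.09538j) = 0.00858 - 0.01758j  (running Σ = -0.10640 + 0.09063j)
  m=3: (-0.21322 - 0.26135j) × (0.23636 - 0.36058j) = -0.14463 + 0.01511j  (running Σ = -0.25103 + 0.10574j)
  m=4: (-0.39326 - 0.05332j) × (0.20208 + 0.19738j) = -0.06895 - 0.08840j  (running Σ = -0.31998 + 0.01734j)
  m=5: (-0.15879 + 0.11263j) × (-0.07806 + 0.05383j) = 0.00633 - 0.01734j  (running Σ = -0.31365 - 0.00000j)
Σ over m = -0.31365 - 0.00000j; ×(4π/11) → -0.35831 - 0.00000j. Real part: -0.358309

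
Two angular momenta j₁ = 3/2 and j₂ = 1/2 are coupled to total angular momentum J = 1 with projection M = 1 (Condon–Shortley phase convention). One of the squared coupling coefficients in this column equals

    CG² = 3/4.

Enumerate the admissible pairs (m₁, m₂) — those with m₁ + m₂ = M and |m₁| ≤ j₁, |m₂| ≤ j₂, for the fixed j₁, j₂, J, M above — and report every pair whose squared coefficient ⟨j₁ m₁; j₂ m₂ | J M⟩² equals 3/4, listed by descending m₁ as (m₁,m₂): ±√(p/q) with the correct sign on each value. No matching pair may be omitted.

(3/2,-1/2): +√(3/4)

Admissible pairs with m₁+m₂ = M = 1: (1/2,1/2), (3/2,-1/2)
  (m₁,m₂)=(3/2,-1/2): CG² = 3/4, CG = +√(3/4)   ← matches the target
  (m₁,m₂)=(1/2,1/2): CG² = 1/4, CG = −√(1/4)
Pairs with CG² = 3/4: (3/2,-1/2): +√(3/4)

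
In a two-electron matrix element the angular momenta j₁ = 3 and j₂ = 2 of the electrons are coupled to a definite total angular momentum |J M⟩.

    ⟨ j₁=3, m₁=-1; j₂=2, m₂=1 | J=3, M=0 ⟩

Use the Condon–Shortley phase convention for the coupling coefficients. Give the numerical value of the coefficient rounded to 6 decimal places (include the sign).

triangle: 2!·4!·2!/9! = 96/362880
(j±m)!: 2!·4!·3!·1!·3!·3! = 10368
prefactor² = (2J+1)·Δ·N² = 96/5
  k=1: −1/(1!·1!·3!·2!·1!·0!) = -1/12
  k=2: +1/(2!·0!·2!·1!·2!·1!) = 1/8
Σ = 1/24  ⇒  CG² = 96/5·(1/24)² = 1/30
CG = +√(1/30) = +0.182574

+√(1/30) ≈ +0.182574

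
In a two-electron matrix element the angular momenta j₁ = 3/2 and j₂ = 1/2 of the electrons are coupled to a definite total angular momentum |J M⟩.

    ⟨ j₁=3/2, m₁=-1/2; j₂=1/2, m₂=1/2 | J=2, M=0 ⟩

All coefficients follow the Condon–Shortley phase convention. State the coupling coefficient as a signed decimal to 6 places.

triangle: 0!×3!×1!/5! = 6/120
(j±m)!: 1!×2!×1!×0!×2!×2! = 8
prefactor² = (2J+1)×Δ×N² = 2
  k=0: +1/(0!×0!×2!×1!×1!×0!) = 1/2
Σ = 1/2  ⇒  CG² = 2×(1/2)² = 1/2
CG = +√(1/2) = +0.707107

+0.707107  (= +√(1/2))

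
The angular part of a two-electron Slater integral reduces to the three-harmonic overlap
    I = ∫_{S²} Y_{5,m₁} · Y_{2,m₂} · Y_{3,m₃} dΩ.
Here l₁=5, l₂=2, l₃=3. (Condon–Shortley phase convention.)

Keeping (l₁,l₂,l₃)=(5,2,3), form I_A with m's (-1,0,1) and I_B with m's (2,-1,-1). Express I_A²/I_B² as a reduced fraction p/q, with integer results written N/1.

Same 5,2,3: normalisation and zero-m 3j drop out of the ratio.
A: Δ: 4! 6! 0! / 11! → 1/2310; sum: t=2:+1/192 = 1/192; 3j²(5 2 3; -1 0 1) = Δ·Π!·Σ² = 3/77  (sign +1)
B: Δ: 4! 6! 0! / 11! → 1/2310; sum: t=1:−1/288 = -1/288; 3j²(5 2 3; 2 -1 -1) = Δ·Π!·Σ² = 1/22  (sign -1)
I_A²/I_B² = (3/77)/(1/22) = 6/7

6/7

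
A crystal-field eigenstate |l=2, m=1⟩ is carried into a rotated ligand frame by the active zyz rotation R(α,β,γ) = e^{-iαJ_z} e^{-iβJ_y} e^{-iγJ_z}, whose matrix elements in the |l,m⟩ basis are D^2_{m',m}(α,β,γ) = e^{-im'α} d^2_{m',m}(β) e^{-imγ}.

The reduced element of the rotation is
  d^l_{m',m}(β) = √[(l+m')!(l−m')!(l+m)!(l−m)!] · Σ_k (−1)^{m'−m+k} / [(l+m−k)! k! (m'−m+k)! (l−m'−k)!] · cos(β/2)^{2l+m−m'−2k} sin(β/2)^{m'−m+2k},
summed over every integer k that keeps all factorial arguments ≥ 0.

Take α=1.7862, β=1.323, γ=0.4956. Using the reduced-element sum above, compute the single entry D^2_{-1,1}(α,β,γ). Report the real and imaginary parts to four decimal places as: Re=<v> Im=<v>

Re=0.1555 Im=0.5405

Split into d^2_{-1,1}(β=1.3230) × two z-phases.
Half-angle: c=0.789072, s=0.614301. N=√(1·6·6·1)=6.000000
k: max(0,(1)−(-1))=2 … min(2+(1),2−(-1))=3
  k=2: (−1)^0·6.0000/(2)·0.7891^2·0.6143^2 = +0.704883
  k=3: (−1)^1·6.0000/(6)·0.7891^0·0.6143^4 = -0.142405
d^2_{-1,1}(1.3230) = +0.704883 -0.142405 = +0.562478
Attach z-rotation phases: D = e^{-i(-1)(1.7862)}·(+0.562478)·e^{-i(1)(0.4956)} = +0.155550+0.540542i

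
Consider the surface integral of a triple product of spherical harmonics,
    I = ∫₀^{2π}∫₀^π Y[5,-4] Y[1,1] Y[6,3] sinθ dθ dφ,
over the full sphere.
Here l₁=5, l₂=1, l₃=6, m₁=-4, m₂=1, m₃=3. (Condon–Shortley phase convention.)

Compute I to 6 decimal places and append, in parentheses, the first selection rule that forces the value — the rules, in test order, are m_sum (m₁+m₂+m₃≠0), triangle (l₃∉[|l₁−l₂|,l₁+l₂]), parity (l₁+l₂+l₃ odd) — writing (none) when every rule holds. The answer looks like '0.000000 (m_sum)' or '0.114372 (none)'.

-0.070770 (none)

Rules hold: Σm=0, L=12 even, 4≤6≤6.
N = 11·3·13 = 429
Δ = 0!·10!·2!/13! = 1/858
Racah Σ t=0..0: t=0:+1/14400 = 1/14400
⇒ 3j(5 1 6; 0 0 0)² = 6/143, sgn +1
Racah Σ t=0..0: t=0:+1/725760 = 1/725760
⇒ 3j(5 1 6; -4 1 3)² = 1/286, sgn -1
4πI² = N·(3j₀)²·(3jₘ)² = 9/143
I = -1·√(0.0629371/4π) = -0.07076985
No selection rule forces the value: the integral is nonzero (none).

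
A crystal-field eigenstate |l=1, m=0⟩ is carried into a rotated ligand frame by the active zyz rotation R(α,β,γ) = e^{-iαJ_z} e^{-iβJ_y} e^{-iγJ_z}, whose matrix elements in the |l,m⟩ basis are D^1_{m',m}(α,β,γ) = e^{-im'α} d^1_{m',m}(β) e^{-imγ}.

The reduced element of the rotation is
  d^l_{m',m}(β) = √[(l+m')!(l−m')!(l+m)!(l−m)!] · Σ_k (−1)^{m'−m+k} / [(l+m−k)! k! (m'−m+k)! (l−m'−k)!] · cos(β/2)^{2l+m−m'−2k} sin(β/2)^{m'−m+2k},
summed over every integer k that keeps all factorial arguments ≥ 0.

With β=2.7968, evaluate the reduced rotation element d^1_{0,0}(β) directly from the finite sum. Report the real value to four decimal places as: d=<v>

d^1_{0,0}(β=2.7968) via the finite sum:
With c≡cos(β/2)=0.171544 and s≡sin(β/2)=0.985177, N=[1·1·1·1]^{1/2}=1.000000
Admissible k: 0..1 (factorial args all ≥0)
  k=0: (−1)^0·1.0000/(1)·0.1715^2·0.9852^0 = +0.029427
  k=1: (−1)^1·1.0000/(1)·0.1715^0·0.9852^2 = -0.970573
d^1_{0,0}(2.7968) = +0.029427 -0.970573 = -0.941146

d=-0.9411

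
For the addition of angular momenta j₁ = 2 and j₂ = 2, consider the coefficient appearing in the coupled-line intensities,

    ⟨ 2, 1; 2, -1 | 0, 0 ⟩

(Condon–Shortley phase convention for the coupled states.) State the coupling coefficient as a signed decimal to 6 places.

-0.447214

√[1·4!0!0!/5! · 3!1!1!3!0!0!] = √(36/5)
  +(−1)^1/∏(1,3,0,0,0,0)! = -1/6  (running -1/6)
⟨..|..⟩ = √(36/5)·(-1/6) = -0.447214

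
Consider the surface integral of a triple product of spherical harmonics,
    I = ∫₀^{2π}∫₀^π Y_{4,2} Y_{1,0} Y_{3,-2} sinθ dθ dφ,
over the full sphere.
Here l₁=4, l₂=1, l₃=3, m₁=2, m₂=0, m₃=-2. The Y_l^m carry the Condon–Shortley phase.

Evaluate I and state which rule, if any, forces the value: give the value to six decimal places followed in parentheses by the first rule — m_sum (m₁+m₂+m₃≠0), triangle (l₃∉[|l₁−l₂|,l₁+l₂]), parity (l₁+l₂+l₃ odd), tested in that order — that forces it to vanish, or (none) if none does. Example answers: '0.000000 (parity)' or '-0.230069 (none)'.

Rules hold: Σm=0, L=8 even, 3≤3≤5.
N = 9·3·7 = 189
Δ = 2!·6!·0!/9! = 1/252
Racah Σ t=1..1: t=1:−1/36 = -1/36
⇒ 3j(4 1 3; 0 0 0)² = 4/63, sgn +1
Racah Σ t=1..1: t=1:−1/120 = -1/120
⇒ 3j(4 1 3; 2 0 -2)² = 1/21, sgn +1
4πI² = N·(3j₀)²·(3jₘ)² = 4/7
I = +1·√(0.571429/4π) = 0.21324362
No selection rule forces the value: the integral is nonzero (none).

0.213244 (none)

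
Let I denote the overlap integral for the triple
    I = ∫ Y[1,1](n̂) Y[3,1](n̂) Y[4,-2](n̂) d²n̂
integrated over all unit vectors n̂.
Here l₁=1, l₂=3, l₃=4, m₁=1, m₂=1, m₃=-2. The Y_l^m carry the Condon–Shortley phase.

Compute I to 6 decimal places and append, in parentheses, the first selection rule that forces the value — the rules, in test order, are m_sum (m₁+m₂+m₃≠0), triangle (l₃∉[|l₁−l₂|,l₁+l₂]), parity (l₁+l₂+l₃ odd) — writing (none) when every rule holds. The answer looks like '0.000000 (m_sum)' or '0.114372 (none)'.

0.238414 (none)

m-sum 0 ✓  L=8 even ✓  2≤4≤4 ✓
Π(2lᵢ+1) = 3×7×9 = 189
triangle coeff Δ(1,3,4) = 1/252
Σ_t [0,0]: t=0:+1/36 = 1/36
(3j)²=4/63 [(1 3 4; 0 0 0)], sign=+1
Σ_t [0,0]: t=0:+1/96 = 1/96
(3j)²=5/84 [(1 3 4; 1 1 -2)], sign=+1
⇒ 4πI² = 5/7
I = (+1)√(5/7/(4π)) = 0.23841361
No selection rule forces the value: the integral is nonzero (none).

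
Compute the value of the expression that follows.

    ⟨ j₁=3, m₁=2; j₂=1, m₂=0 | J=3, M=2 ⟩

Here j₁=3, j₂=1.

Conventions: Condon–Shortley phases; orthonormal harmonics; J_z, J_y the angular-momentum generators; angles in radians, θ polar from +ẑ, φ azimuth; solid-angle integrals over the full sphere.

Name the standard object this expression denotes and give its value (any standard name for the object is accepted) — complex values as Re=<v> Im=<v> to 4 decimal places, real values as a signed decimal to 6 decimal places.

Clebsch–Gordan coefficient, +√(1/3) ≈ +0.577350

This is a Clebsch–Gordan (vector-coupling) coefficient.
√[7·1!5!1!/8! · 5!1!1!1!5!1!] = √(300)
  +(−1)^0/∏(0,1,1,1,4,0)! = 1/24  (running 1/24)
  +(−1)^1/∏(1,0,0,0,5,1)! = -1/120  (running 1/30)
⟨..|..⟩ = √(300)·(1/30) = +0.577350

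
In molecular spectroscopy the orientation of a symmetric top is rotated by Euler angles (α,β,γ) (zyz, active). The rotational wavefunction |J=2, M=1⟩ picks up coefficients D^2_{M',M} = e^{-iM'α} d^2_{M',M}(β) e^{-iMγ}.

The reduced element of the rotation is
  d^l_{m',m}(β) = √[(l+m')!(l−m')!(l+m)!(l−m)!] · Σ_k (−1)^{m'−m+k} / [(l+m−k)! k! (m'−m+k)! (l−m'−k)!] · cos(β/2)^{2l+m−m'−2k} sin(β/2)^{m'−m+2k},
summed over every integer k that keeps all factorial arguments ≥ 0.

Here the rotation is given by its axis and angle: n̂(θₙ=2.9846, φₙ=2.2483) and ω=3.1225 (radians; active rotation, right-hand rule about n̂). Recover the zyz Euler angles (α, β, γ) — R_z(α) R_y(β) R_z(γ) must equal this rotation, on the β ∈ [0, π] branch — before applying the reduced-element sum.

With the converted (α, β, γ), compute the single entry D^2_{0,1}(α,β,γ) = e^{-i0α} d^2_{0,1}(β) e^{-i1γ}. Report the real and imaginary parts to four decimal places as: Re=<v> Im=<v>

Re=-0.2228 Im=0.2825

Axis–angle → zyz. n̂ = (sinθₙcosφₙ, sinθₙsinφₙ, cosθₙ) = (-0.098007, +0.121817, -0.987702), ω = 3.1225.
R = I cosω + sinω [n̂]ₓ + (1−cosω) n̂n̂ᵀ gives
  R = [-0.980609, -0.005019, +0.195912; -0.042732, -0.970141, -0.238746; +0.191260, -0.242488, +0.951115]
β = atan2(√(R₁₃²+R₂₃²), R₃₃) = 0.313971; α = atan2(R₂₃, R₁₃) mod 2π = 5.399558; γ = atan2(R₃₂, −R₃₁) mod 2π = 4.044550
Split into d^2_{0,1}(β=0.3140) × two z-phases.
Half-angle: c=0.987703, s=0.156341. N=√(2·2·6·1)=4.898979
k: max(0,(1)−(0))=1 … min(2+(1),2−(0))=2
  k=1: (−1)^0·4.8990/(2)·0.9877^3·0.1563^1 = +0.369002
  k=2: (−1)^1·4.8990/(2)·0.9877^1·0.1563^3 = -0.009245
d^2_{0,1}(0.3140) = +0.369002 -0.009245 = +0.359757
Phases: e^{-i·(0)·5.3996}=+1.000000+0.000000i, e^{-i·(1)·4.0446}=-0.619290+0.785162i ⇒ D=-0.222794+0.282467i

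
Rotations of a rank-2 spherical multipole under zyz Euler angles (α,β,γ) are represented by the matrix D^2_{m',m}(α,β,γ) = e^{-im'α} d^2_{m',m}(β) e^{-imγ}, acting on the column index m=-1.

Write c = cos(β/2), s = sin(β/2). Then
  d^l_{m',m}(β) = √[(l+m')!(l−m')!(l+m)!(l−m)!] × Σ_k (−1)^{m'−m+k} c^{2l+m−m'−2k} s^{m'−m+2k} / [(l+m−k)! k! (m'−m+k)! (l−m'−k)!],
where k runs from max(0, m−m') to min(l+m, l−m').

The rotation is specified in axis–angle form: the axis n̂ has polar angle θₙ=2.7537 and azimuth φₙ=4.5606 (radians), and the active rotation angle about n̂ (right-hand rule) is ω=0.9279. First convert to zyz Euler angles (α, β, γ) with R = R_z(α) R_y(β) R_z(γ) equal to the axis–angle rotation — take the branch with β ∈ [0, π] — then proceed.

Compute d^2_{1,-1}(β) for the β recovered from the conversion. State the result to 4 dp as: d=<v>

d=0.0827

Axis–angle → zyz. n̂ = (sinθₙcosφₙ, sinθₙsinφₙ, cosθₙ) = (-0.057192, -0.373890, -0.925708), ω = 0.9279.
R = I cosω + sinω [n̂]ₓ + (1−cosω) n̂n̂ᵀ gives
  R = [+0.600826, +0.749466, -0.278044; -0.732339, +0.655501, +0.184387; +0.320450, +0.092838, +0.942705]
β = atan2(√(R₁₃²+R₂₃²), R₃₃) = 0.340149; α = atan2(R₂₃, R₁₃) mod 2π = 2.556024; γ = atan2(R₃₂, −R₃₁) mod 2π = 2.859602
d^2_{1,-1}(β=0.3401) via the finite sum:
With c≡cos(β/2)=0.985572 and s≡sin(β/2)=0.169256, N=[6·1·1·6]^{1/2}=6.000000
The bounds max(0,m−m')=0 and min(l+m,l−m')=1 give 2 terms
  k=0: (−1)^2·6.0000/(2)·0.9856^2·0.1693^2 = +0.083480
  k=1: (−1)^3·6.0000/(6)·0.9856^0·0.1693^4 = -0.000821
d^2_{1,-1}(0.3401) = +0.083480 -0.000821 = +0.082660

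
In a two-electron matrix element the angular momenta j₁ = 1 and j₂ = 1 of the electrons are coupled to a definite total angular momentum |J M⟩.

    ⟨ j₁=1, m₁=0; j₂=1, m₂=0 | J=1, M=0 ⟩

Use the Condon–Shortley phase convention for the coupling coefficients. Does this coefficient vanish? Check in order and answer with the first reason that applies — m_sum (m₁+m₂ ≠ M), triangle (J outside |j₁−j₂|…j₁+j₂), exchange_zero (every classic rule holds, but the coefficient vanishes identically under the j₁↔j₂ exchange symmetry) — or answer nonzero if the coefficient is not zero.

m-sum: m₁+m₂ = 0+0 = 0, M = 0  ✓
triangle: |j₁−j₂| = 0 ≤ J = 1 ≤ j₁+j₂ = 2  ✓
exchange: j₁=j₂ and m₁=m₂, and (−1)^(j₁+j₂−J) = (−1)^1 = −1 forces ⟨j₁m₁;j₂m₂|JM⟩ = −⟨j₂m₂;j₁m₁|JM⟩ = −⟨j₁m₁;j₂m₂|JM⟩ ⇒ the coefficient vanishes identically
Racah sum check: Σ_k collapses to 0 ⇒ CG = 0

exchange_zero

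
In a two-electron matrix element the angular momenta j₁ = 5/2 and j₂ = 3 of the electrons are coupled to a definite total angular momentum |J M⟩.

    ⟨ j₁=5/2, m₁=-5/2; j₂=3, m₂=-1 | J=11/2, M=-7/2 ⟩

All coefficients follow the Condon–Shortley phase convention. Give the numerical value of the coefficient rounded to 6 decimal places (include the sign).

+0.522233

triangle: 0!*5!*6!/12! = 86400/479001600
(j±m)!: 0!*5!*2!*4!*2!*9! = 4180377600
prefactor² = (2J+1)*Δ*N² = 99532800/11
  k=0: +1/(0!*0!*5!*2!*0!*4!) = 1/5760
Σ = 1/5760  ⇒  CG² = 99532800/11*(1/5760)² = 3/11
CG = +√(3/11) = +0.522233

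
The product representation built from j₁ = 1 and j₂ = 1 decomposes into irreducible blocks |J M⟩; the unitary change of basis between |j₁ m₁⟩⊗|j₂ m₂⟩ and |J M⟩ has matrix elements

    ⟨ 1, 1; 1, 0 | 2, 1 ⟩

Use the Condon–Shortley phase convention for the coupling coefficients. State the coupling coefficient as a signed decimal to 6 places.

j₁+j₂−J=0  J+j₁−j₂=2  J−j₁+j₂=2  j₁+j₂+J+1=5
(j₁±m₁, j₂±m₂, J±M) = (2,0,1,1,3,1)
P² = 2
sum k=0..0:
  [0] +1/2 = 1/2
S = 1/2
C² = P²·S² = 1/2 ; C = +0.707107

+0.707107  (= +√(1/2))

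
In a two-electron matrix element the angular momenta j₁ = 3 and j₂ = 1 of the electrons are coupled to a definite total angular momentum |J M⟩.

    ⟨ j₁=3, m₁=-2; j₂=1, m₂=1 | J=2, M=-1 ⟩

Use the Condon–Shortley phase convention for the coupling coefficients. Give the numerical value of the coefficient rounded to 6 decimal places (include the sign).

√[5·2!4!0!/7! · 1!5!2!0!1!3!] = √(480/7)
  +(−1)^2/∏(2,0,3,0,1,0)! = 1/12  (running 1/12)
⟨..|..⟩ = √(480/7)·(1/12) = +0.690066

+√(10/21) = +0.690066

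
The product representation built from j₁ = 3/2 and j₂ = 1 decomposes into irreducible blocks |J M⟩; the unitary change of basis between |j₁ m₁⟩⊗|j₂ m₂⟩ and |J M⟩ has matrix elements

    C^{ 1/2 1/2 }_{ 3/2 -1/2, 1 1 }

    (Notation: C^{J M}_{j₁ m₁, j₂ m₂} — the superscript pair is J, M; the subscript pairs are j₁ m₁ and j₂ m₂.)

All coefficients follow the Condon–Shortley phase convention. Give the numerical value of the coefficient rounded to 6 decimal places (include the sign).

j₁+j₂−J=2  J+j₁−j₂=1  J−j₁+j₂=0  j₁+j₂+J+1=4
(j₁±m₁, j₂±m₂, J±M) = (1,2,2,0,1,0)
P² = 2/3
sum k=2..2:
  [2] +1/2 = 1/2
S = 1/2
C² = P²·S² = 1/6 ; C = +0.408248

+0.408248  (= +√(1/6))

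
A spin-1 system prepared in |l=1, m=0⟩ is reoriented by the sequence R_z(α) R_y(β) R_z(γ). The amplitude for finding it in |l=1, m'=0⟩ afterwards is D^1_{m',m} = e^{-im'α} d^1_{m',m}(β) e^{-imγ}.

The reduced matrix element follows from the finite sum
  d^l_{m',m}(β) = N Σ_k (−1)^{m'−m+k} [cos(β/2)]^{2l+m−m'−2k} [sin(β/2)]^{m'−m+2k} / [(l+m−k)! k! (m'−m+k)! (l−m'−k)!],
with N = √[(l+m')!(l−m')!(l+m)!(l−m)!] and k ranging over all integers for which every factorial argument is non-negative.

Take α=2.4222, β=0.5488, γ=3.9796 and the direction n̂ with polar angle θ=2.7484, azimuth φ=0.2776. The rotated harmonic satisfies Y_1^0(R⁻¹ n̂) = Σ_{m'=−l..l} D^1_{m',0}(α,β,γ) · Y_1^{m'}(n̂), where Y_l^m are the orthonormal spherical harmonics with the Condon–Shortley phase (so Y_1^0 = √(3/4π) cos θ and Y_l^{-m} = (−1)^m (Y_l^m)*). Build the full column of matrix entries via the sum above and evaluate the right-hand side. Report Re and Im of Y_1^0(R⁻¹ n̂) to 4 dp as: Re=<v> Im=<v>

Re=-0.4381 Im=0.0000

Need the full column D^1_{m',0} for m'=−1..1 at α=2.4222, β=0.5488, γ=3.9796.
cos(β/2)=0.962588, sin(β/2)=0.270969
d^1_{-1,0}: single k=1 term ⇒ +0.368872;  D = -0.277468+0.243060i
d^1_{0,0}: k∈[0..1] ⇒ +0.926576 -0.073424 = +0.853151;  D = +0.853151+0.000000i
d^1_{1,0}: single k=0 term ⇒ -0.368872;  D = +0.277468+0.243060i
Y_1^{m'}(θ=2.7484,φ=0.2776) and Σ D·Y over m':
  (-0.2775+0.2431i)·(+0.1273-0.0363i)  (+0.8532+0.0000i)·(-0.4513+0.0000i)  (+0.2775+0.2431i)·(-0.1273-0.0363i)
Y_1^0(R⁻¹ n̂) = -0.438053+0.000000i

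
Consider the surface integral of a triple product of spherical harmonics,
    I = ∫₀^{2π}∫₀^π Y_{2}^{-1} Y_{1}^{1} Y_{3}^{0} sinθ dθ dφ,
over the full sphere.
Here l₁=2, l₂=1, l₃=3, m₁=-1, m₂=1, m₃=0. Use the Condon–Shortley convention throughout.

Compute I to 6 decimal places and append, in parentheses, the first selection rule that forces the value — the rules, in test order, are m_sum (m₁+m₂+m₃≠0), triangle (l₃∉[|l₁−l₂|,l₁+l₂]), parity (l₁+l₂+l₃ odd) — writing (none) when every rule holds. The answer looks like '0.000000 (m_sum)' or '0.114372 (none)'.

0.143048 (none)

m-sum 0 ✓  L=6 even ✓  1≤3≤3 ✓
Π(2lᵢ+1) = 5×3×7 = 105
triangle coeff Δ(2,1,3) = 1/105
Σ_t [0,0]: t=0:+1/4 = 1/4
(3j)²=3/35 [(2 1 3; 0 0 0)], sign=-1
Σ_t [0,0]: t=0:+1/12 = 1/12
(3j)²=1/35 [(2 1 3; -1 1 0)], sign=-1
⇒ 4πI² = 9/35
I = (+1)√(9/35/(4π)) = 0.14304817
No selection rule forces the value: the integral is nonzero (none).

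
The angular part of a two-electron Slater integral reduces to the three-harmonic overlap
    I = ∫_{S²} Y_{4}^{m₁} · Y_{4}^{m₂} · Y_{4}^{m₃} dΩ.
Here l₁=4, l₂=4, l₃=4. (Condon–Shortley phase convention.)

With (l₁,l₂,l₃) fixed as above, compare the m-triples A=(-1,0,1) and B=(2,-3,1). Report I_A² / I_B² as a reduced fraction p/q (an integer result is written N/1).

l's match ⇒ only the (l;m) 3-j factors differ between A and B.
A: triangle coeff Δ(4,4,4) = 1/450450; Σ_t [1,4]: t=1:−1/864 t=2:+1/96 t=3:−1/144 t=4:+1/3456 = 1/384; (3j)²=9/2002 [(4 4 4; -1 0 1)], sign=-1
B: triangle coeff Δ(4,4,4) = 1/450450; Σ_t [0,1]: t=0:+1/576 t=1:−1/864 = 1/1728; (3j)²=5/1287 [(4 4 4; 2 -3 1)], sign=-1
I_A²/I_B² = (9/2002)/(5/1287) = 81/70

81/70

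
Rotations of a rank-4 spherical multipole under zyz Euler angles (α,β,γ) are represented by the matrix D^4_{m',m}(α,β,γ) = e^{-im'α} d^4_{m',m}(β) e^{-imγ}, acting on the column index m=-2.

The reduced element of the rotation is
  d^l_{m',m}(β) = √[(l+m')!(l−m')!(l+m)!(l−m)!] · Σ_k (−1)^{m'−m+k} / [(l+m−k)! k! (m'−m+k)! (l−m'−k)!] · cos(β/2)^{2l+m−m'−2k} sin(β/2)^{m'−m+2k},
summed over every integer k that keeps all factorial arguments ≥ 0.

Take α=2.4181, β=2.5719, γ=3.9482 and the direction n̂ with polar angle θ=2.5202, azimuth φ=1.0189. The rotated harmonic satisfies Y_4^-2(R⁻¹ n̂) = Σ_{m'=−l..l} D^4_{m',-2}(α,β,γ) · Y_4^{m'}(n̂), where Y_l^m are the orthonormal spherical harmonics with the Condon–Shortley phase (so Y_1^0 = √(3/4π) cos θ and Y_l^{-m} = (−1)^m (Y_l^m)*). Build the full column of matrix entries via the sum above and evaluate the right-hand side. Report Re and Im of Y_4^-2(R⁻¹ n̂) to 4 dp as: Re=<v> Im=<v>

Re=-0.3749 Im=-0.2074

Need the full column D^4_{m',-2} for m'=−4..4 at α=2.4181, β=2.5719, γ=3.9482.
cos(β/2)=0.281010, sin(β/2)=0.959705
d^4_{-4,-2}: single k=2 term ⇒ +0.002400;  D = +0.000686-0.002300i
d^4_{-3,-2}: k∈[1..2] ⇒ +0.000497 -0.017386 = -0.016889;  D = +0.014334-0.008932i
d^4_{-2,-2}: k∈[0..2] ⇒ +0.000039 -0.005442 +0.079347 = +0.073943;  D = +0.072924+0.012235i
d^4_{-1,-2}: k∈[0..2] ⇒ -0.000563 +0.032857 -0.255487 = -0.223193;  D = +0.140529+0.173398i
d^4_{0,-2}: k∈[0..2] ⇒ +0.004303 -0.133822 +0.585317 = +0.455797;  D = -0.019328+0.455387i
d^4_{1,-2}: k∈[0..2] ⇒ -0.021905 +0.383230 -0.893968 = -0.532642;  D = -0.369224+0.383902i
d^4_{2,-2}: k∈[0..2] ⇒ +0.079347 -0.740373 +0.719617 = +0.058590;  D = -0.058396+0.004764i
d^4_{3,-2}: k∈[0..1] ⇒ -0.202786 +0.788405 = +0.585619;  D = +0.468987+0.350715i
d^4_{4,-2}: single k=0 term ⇒ +0.326474;  D = -0.066524-0.319624i
Y_4^{m'}(θ=2.5202,φ=1.0189) and Σ D·Y over m':
  (+0.0007-0.0023i)·(-0.0302+0.0409i)  (+0.0143-0.0089i)·(+0.2001+0.0170i)  (+0.0729+0.0122i)·(-0.1852-0.3672i)  (+0.1405+0.1734i)·(-0.1911+0.3104i)  (-0.0193+0.4554i)·(-0.1625+0.0000i)  (-0.3692+0.3839i)·(+0.1911+0.3104i)  (-0.0584+0.0048i)·(-0.1852+0.3672i)  (+0.4690+0.3507i)·(-0.2001+0.0170i)  (-0.0665-0.3196i)·(-0.0302-0.0409i)
Y_4^-2(R⁻¹ n̂) = -0.374936-0.207392i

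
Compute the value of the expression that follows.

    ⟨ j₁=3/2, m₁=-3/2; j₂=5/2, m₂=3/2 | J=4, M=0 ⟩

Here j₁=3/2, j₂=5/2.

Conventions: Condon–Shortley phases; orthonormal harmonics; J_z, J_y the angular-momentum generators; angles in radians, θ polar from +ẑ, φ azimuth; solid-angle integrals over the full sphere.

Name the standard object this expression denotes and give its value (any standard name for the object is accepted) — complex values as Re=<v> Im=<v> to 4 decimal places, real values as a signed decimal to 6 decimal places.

This is a Clebsch–Gordan (vector-coupling) coefficient.
j₁+j₂−J=0  J+j₁−j₂=3  J−j₁+j₂=5  j₁+j₂+J+1=9
(j₁±m₁, j₂±m₂, J±M) = (0,3,4,1,4,4)
P² = 10368/7
sum k=0..0:
  [0] +1/144 = 1/144
S = 1/144
C² = P²·S² = 1/14 ; C = +0.267261

Clebsch–Gordan coefficient, +√(1/14) ≈ +0.267261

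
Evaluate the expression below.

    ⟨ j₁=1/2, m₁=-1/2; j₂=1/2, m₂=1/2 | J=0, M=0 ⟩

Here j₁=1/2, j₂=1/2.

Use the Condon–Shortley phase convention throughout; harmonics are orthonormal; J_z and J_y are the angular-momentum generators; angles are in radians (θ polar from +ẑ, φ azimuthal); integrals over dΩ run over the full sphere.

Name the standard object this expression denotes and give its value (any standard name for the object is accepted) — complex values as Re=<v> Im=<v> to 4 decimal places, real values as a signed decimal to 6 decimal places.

Clebsch–Gordan coefficient, −√(1/2) ≈ -0.707107

This is a Clebsch–Gordan (vector-coupling) coefficient.
√[1·1!0!0!/2! · 0!1!1!0!0!0!] = √(1/2)
  +(−1)^1/∏(1,0,0,0,0,0)! = -1  (running -1)
⟨..|..⟩ = √(1/2)·(-1) = -0.707107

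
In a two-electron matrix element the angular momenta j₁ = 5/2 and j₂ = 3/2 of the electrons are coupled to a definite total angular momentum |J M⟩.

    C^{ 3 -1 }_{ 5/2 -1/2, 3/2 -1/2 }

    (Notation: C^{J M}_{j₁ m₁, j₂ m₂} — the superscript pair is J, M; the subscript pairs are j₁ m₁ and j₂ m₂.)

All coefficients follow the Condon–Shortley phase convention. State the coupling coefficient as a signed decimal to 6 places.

+√(1/60) ≈ +0.129099

triangle: 1!×4!×2!/8! = 48/40320
(j±m)!: 2!×3!×1!×2!×2!×4! = 1152
prefactor² = (2J+1)×Δ×N² = 48/5
  k=0: +1/(0!×1!×3!×1!×1!×1!) = 1/6
  k=1: −1/(1!×0!×2!×0!×2!×2!) = -1/8
Σ = 1/24  ⇒  CG² = 48/5×(1/24)² = 1/60
CG = +√(1/60) = +0.129099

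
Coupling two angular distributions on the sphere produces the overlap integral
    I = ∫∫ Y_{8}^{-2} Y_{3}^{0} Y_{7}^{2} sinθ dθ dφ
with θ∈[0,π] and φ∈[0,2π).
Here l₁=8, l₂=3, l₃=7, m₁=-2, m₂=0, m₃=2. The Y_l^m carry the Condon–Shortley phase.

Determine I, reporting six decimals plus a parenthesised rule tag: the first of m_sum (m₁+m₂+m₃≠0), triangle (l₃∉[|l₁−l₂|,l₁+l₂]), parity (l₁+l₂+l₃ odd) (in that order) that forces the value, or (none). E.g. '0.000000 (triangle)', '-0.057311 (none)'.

0.094539 (none)

m-sum 0 ✓  L=18 even ✓  5≤7≤11 ✓
Π(2lᵢ+1) = 17×7×15 = 1785
triangle coeff Δ(8,3,7) = 1/5290740
Σ_t [1,3]: t=1:−1/7257600 t=2:+1/2073600 t=3:−1/7257600 = 1/4838400
(3j)²=252/20995 [(8 3 7; 0 0 0)], sign=-1
Σ_t [1,3]: t=1:−1/26127360 t=2:+1/3870720 t=3:−1/7257600 = 43/522547200
(3j)²=1849/352716 [(8 3 7; -2 0 2)], sign=-1
⇒ 4πI² = 116487/1037153
I = (+1)√(116487/1037153/(4π)) = 0.09453930
No selection rule forces the value: the integral is nonzero (none).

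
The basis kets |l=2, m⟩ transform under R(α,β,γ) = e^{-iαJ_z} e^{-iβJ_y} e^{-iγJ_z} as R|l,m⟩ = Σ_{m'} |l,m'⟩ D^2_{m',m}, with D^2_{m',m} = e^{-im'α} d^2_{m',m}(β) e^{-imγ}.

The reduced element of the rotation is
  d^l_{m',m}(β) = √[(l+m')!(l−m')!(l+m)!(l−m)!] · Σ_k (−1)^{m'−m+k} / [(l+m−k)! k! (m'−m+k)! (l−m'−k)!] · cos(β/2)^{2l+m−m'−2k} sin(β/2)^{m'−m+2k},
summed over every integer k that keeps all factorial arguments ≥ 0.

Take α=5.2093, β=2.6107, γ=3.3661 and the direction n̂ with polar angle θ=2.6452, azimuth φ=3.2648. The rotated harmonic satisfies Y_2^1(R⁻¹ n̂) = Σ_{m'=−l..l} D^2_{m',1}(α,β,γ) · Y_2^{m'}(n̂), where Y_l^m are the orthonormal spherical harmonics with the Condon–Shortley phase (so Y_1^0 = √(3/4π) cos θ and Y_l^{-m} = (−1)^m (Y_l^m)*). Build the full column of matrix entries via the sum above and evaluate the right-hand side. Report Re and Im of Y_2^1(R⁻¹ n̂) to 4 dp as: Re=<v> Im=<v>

Need the full column D^2_{m',1} for m'=−2..2 at α=5.2093, β=2.6107, γ=3.3661.
cos(β/2)=0.262340, sin(β/2)=0.964976
d^2_{-2,1}: single k=3 term ⇒ +0.471458;  D = +0.338690+0.327967i
d^2_{-1,1}: k∈[2..3] ⇒ +0.192257 -0.867092 = -0.674835;  D = +0.181562-0.649951i
d^2_{0,1}: k∈[1..2] ⇒ +0.042676 -0.577416 = -0.534740;  D = +0.521320-0.119047i
d^2_{1,1}: k∈[0..1] ⇒ +0.004737 -0.192257 = -0.187521;  D = +0.123848+0.140804i
d^2_{2,1}: single k=0 term ⇒ -0.034845;  D = -0.012029+0.032703i
Y_2^{m'}(θ=2.6452,φ=3.2648) and Σ D·Y over m':
  (+0.3387+0.3280i)·(+0.0850-0.0214i)  (+0.1816-0.6500i)·(+0.3211-0.0398i)  (+0.5213-0.1190i)·(+0.4162+0.0000i)  (+0.1238+0.1408i)·(-0.3211-0.0398i)  (-0.0120+0.0327i)·(+0.0850+0.0214i)
Y_2^1(R⁻¹ n̂) = +0.249311-0.292426i

Re=0.2493 Im=-0.2924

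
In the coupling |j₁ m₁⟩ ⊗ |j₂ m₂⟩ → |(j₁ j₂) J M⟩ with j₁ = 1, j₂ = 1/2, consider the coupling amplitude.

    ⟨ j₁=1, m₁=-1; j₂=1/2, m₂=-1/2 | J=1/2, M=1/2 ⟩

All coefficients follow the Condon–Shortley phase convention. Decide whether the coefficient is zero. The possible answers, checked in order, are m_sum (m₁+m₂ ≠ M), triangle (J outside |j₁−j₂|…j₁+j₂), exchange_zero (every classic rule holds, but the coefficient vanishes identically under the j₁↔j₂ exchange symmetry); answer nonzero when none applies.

m-sum: m₁+m₂ = -1+(-1/2) = -3/2, M = 1/2  ✗ ⇒ coefficient is 0

m_sum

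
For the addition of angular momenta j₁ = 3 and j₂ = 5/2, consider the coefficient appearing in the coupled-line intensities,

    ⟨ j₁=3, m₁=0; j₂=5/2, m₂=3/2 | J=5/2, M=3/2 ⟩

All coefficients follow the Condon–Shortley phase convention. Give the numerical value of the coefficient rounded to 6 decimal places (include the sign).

+0.483046

√[6·3!3!2!/9! · 3!3!4!1!4!1!] = √(864/35)
  +(−1)^2/∏(2,1,1,2,2,0)! = 1/8  (running 1/8)
  +(−1)^3/∏(3,0,0,1,3,1)! = -1/36  (running 7/72)
⟨..|..⟩ = √(864/35)·(7/72) = +0.483046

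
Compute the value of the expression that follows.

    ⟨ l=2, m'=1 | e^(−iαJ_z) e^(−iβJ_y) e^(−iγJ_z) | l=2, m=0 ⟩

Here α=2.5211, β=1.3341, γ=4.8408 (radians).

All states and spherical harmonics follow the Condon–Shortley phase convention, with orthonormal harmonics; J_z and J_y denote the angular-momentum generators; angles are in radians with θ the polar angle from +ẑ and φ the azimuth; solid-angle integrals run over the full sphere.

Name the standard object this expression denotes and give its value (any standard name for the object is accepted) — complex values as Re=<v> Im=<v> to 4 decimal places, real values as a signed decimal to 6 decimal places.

Wigner D-matrix element, Re=0.2271 Im=0.1623

This is a Wigner D-matrix element — the rotation-matrix element ⟨l m'| R(α,β,γ) |l m⟩ in the angular-momentum basis.
Split into d^2_{1,0}(β=1.3341) × two z-phases.
Half-angle: c=0.785650, s=0.618671. N=√(6·1·2·2)=4.898979
Admissible k: 0..1 (factorial args all ≥0)
  k=0: (−1)^1·4.8990/(2)·0.7857^3·0.6187^1 = -0.734891
  k=1: (−1)^2·4.8990/(2)·0.7857^1·0.6187^3 = +0.455705
d^2_{1,0}(1.3341) = -0.734891 +0.455705 = -0.279186
D = (-0.813592-0.581436i)·(-0.279186)·(+1.000000+0.000000i) = +0.227143+0.162329i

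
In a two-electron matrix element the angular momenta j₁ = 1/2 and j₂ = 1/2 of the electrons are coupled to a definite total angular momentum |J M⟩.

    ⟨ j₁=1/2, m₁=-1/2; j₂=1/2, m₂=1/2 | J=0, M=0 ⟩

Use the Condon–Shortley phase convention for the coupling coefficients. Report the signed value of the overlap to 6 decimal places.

j₁+j₂−J=1  J+j₁−j₂=0  J−j₁+j₂=0  j₁+j₂+J+1=2
(j₁±m₁, j₂±m₂, J±M) = (0,1,1,0,0,0)
P² = 1/2
sum k=1..1:
  [1] −1/1 = -1
S = -1
C² = P²·S² = 1/2 ; C = -0.707107

-0.707107  (= −√(1/2))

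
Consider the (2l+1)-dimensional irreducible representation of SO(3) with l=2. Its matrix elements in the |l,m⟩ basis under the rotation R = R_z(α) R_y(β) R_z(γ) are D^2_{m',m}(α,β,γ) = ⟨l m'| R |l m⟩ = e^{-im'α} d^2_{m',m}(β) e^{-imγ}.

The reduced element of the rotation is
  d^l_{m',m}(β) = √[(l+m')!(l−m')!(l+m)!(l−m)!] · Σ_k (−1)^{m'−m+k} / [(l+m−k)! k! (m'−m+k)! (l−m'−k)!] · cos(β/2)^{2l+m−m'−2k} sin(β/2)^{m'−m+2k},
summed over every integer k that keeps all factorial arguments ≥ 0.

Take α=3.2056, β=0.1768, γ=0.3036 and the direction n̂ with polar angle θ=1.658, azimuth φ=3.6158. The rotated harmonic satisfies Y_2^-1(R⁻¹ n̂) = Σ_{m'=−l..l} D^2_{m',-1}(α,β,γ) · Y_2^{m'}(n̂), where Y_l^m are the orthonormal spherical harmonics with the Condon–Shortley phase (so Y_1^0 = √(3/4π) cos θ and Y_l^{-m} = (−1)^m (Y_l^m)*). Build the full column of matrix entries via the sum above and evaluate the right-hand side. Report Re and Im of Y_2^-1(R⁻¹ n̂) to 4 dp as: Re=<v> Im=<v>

Need the full column D^2_{m',-1} for m'=−2..2 at α=3.2056, β=0.1768, γ=0.3036.
cos(β/2)=0.996095, sin(β/2)=0.088285
d^2_{-2,-1}: single k=1 term ⇒ +0.174510;  D = +0.158505+0.073004i
d^2_{-1,-1}: k∈[0..1] ⇒ +0.984472 -0.023200 = +0.961272;  D = -0.897049-0.345465i
d^2_{0,-1}: k∈[0..1] ⇒ -0.213730 +0.001679 = -0.212051;  D = -0.202353-0.063394i
d^2_{1,-1}: k∈[0..1] ⇒ +0.023200 -0.000061 = +0.023140;  D = -0.022479-0.005491i
d^2_{2,-1}: single k=0 term ⇒ -0.001371;  D = -0.001350-0.000239i
Y_2^{m'}(θ=1.658,φ=3.6158) and Σ D·Y over m':
  (+0.1585+0.0730i)·(+0.2235-0.3115i)  (-0.8970-0.3455i)·(+0.0596-0.0306i)  (-0.2024-0.0634i)·(-0.3082+0.0000i)  (-0.0225-0.0055i)·(-0.0596-0.0306i)  (-0.0013-0.0002i)·(+0.2235+0.3115i)
Y_2^-1(R⁻¹ n̂) = +0.057408-0.006118i

Re=0.0574 Im=-0.0061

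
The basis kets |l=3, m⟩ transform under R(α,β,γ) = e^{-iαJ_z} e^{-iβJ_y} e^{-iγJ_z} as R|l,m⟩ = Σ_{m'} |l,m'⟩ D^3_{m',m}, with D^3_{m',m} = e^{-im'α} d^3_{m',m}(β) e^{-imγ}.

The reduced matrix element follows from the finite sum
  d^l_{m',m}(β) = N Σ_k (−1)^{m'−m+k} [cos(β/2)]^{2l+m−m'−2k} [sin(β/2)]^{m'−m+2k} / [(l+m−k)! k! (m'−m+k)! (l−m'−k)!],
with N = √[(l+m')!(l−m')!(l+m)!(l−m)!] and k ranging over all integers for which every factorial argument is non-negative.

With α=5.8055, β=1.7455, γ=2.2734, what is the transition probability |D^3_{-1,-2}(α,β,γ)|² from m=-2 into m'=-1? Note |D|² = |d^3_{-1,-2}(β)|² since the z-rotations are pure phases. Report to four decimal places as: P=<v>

First d^3_{-1,-2}(β=1.7455), then the phase factors e^{-i(-1)α} and e^{-i(-2)γ}:
Half-angle: c=0.642722, s=0.766099. N=√(2·24·1·120)=75.894664
The bounds max(0,m−m')=0 and min(l+m,l−m')=1 give 2 terms
  k=0: (−1)^1·75.8947/(24)·0.6427^5·0.7661^1 = -0.265706
  k=1: (−1)^2·75.8947/(12)·0.6427^3·0.7661^3 = +0.755014
d^3_{-1,-2}(1.7455) = -0.265706 +0.755014 = +0.489308
|D^3_{-1,-2}|² = |d^3_{-1,-2}(β)|² = (+0.489308)² = 0.239422 (the z-rotation phases have unit modulus)

P=0.2394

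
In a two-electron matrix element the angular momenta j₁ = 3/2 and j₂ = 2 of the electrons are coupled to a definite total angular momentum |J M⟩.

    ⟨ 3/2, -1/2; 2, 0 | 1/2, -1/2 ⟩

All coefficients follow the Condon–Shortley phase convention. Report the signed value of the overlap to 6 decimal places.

√[2·3!0!1!/5! · 1!2!2!2!0!1!] = √(4/5)
  +(−1)^2/∏(2,1,0,0,0,1)! = 1/2  (running 1/2)
⟨..|..⟩ = √(4/5)·(1/2) = +0.447214

+√(1/5) = +0.447214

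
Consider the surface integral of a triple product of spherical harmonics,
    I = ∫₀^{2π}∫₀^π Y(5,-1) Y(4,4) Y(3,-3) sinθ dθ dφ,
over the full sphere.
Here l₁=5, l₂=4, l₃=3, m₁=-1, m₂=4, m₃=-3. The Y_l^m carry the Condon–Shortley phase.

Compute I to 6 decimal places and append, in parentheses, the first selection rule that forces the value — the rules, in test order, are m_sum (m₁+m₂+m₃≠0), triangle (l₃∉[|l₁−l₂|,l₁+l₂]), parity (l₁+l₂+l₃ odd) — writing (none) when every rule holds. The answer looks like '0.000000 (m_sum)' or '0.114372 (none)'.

Checks pass: Σm=0; 12 even; l₃=3∈[1,9].
(2·5+1)(2·4+1)(2·3+1) = 693
Δ: 6! 4! 2! / 13! → 1/180180
sum: t=2:+1/576 t=3:−1/144 t=4:+1/576 = -1/288
3j²(5 4 3; 0 0 0) = Δ·Π!·Σ² = 20/1001  (sign +1)
sum: t=6:+1/34560 = 1/34560
3j²(5 4 3; -1 4 -3) = Δ·Π!·Σ² = 1/429  (sign +1)
combine: 4πI² = 693·20/1001·1/429 = 60/1859
take √, sign +1: I = 0.05067935
No selection rule forces the value: the integral is nonzero (none).

0.050679 (none)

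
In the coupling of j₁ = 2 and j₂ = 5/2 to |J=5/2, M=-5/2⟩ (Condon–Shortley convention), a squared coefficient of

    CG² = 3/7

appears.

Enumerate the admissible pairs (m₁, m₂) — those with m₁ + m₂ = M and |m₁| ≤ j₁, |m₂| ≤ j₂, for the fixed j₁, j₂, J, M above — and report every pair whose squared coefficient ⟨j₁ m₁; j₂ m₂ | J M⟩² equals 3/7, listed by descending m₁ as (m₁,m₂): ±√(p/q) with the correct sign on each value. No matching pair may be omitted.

Admissible pairs with m₁+m₂ = M = -5/2: (-2,-1/2), (-1,-3/2), (0,-5/2)
  (m₁,m₂)=(0,-5/2): CG² = 5/14, CG = +√(5/14)
  (m₁,m₂)=(-1,-3/2): CG² = 3/7, CG = −√(3/7)   ← matches the target
  (m₁,m₂)=(-2,-1/2): CG² = 3/14, CG = +√(3/14)
Pairs with CG² = 3/7: (-1,-3/2): −√(3/7)

(-1,-3/2): −√(3/7)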